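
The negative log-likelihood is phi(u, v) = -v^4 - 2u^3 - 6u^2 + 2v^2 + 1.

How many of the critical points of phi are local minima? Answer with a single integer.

1

phi separates as a function of u plus a function of v, so ∇phi=0 decouples.
∂phi/∂u = -6u(u + 2) = 0 at u ∈ {-2, 0}; ∂phi/∂v = -4v(v - 1)(v + 1) = 0 at v ∈ {-1, 0, 1}.
The Hessian is diagonal: diag(phi_uu, phi_vv). Second derivatives: phi_uu(-2)=12, phi_uu(0)=-12; phi_vv(-1)=-8, phi_vv(0)=4, phi_vv(1)=-8.
Local minima occur where both diagonal entries positive: (-2, 0). Count: 1.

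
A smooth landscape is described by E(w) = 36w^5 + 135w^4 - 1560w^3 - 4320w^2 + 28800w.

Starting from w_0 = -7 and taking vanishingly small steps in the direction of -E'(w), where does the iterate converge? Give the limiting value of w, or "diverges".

E'(w) = 180(w - 4)(w - 2)(w + 4)(w + 5), so E'(-7) = 106920.
Gradient descent moves in the -E' direction, i.e. w is decreasing.
There is no critical point below w=-7, and E' keeps the same sign, so the iterate runs off to −∞.

diverges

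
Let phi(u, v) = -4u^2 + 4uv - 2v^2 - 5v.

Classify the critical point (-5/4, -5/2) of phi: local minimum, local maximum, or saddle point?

The Hessian of phi is constant: H = [[-8, 4], [4, -4]].
det(H) = (-8)·(-4) − 4² = 16.
det(H) > 0 and tr(H) = -12 < 0, so H is negative definite and the point is a local maximum.

local maximum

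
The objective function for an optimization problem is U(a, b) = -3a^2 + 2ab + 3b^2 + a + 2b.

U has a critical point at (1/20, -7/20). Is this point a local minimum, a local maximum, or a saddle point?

The Hessian of U is constant: H = [[-6, 2], [2, 6]].
det(H) = (-6)·6 − 2² = -40.
Since det(H) < 0, H is indefinite and the critical point is a saddle point.

saddle point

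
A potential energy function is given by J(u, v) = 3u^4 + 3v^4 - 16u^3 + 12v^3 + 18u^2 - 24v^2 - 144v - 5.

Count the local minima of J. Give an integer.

4

J separates as a function of u plus a function of v, so ∇J=0 decouples.
∂J/∂u = 12u(u - 3)(u - 1) = 0 at u ∈ {0, 1, 3}; ∂J/∂v = 12(v - 2)(v + 2)(v + 3) = 0 at v ∈ {-3, -2, 2}.
The Hessian is diagonal: diag(J_uu, J_vv). Second derivatives: J_uu(0)=36, J_uu(1)=-24, J_uu(3)=72; J_vv(-3)=60, J_vv(-2)=-48, J_vv(2)=240.
Local minima occur where both diagonal entries positive: (0, -3), (0, 2), (3, -3), (3, 2). Count: 4.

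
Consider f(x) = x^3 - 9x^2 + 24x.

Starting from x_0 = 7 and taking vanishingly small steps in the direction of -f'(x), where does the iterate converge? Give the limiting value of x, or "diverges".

f'(x) = 3(x - 4)(x - 2), so f'(7) = 45.
Gradient descent moves in the -f' direction, i.e. x is decreasing.
The nearest critical point in that direction is x = 4, where f'' = 6 > 0 (a local minimum). The iterate converges there.

4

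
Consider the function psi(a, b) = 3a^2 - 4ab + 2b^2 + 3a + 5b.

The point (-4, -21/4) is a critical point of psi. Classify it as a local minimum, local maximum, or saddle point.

The Hessian of psi is constant: H = [[6, -4], [-4, 4]].
det(H) = 6·4 − (-4)² = 8.
det(H) > 0 and tr(H) = 10 > 0, so H is positive definite and the point is a local minimum.

local minimum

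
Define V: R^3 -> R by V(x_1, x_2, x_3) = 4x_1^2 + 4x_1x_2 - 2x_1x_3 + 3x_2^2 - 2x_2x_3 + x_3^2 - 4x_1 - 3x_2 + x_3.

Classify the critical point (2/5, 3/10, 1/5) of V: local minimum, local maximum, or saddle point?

The Hessian is constant: H = [[8, 4, -2], [4, 6, -2], [-2, -2, 2]].
Leading principal minors: Δ₁ = 8, Δ₂ = 32, Δ₃ = 40.
All leading minors are positive, so H is positive definite: a local minimum.

local minimum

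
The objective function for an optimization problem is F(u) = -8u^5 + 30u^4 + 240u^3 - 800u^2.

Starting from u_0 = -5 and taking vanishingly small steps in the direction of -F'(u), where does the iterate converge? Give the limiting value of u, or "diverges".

-4

F'(u) = -40u(u - 5)(u - 2)(u + 4), so F'(-5) = -14000.
Gradient descent moves in the -F' direction, i.e. u is increasing.
The nearest critical point in that direction is u = -4, where F'' = 8640 > 0 (a local minimum). The iterate converges there.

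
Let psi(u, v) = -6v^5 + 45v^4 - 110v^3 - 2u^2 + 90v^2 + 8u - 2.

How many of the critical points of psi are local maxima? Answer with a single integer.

2

psi separates as a function of u plus a function of v, so ∇psi=0 decouples.
∂psi/∂u = -4(u - 2) = 0 at u ∈ {2}; ∂psi/∂v = -30v(v - 3)(v - 2)(v - 1) = 0 at v ∈ {0, 1, 2, 3}.
The Hessian is diagonal: diag(psi_uu, psi_vv). Second derivatives: psi_uu(2)=-4; psi_vv(0)=180, psi_vv(1)=-60, psi_vv(2)=60, psi_vv(3)=-180.
Local maxima occur where both diagonal entries negative: (2, 1), (2, 3). Count: 2.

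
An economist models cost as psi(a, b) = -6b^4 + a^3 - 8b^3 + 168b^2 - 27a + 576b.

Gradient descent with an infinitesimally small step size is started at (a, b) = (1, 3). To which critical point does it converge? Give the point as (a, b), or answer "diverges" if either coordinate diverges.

(3, -2)

psi is separable, so gradient descent decouples: a follows -∂psi/∂a, b follows -∂psi/∂b.
∂psi/∂a = 3(a - 3)(a + 3); at a=1 this is -24, so a increases.
∂psi/∂b = -24(b - 4)(b + 2)(b + 3); at b=3 this is 720, so b decreases.
a converges to its nearest critical value 3 (a local min of the a-part); b converges to -2. The iterate converges to (3, -2).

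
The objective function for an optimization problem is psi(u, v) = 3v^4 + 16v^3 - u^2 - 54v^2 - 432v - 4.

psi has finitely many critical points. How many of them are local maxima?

1

psi separates as a function of u plus a function of v, so ∇psi=0 decouples.
∂psi/∂u = -2u = 0 at u ∈ {0}; ∂psi/∂v = 12(v - 3)(v + 3)(v + 4) = 0 at v ∈ {-4, -3, 3}.
The Hessian is diagonal: diag(psi_uu, psi_vv). Second derivatives: psi_uu(0)=-2; psi_vv(-4)=84, psi_vv(-3)=-72, psi_vv(3)=504.
Local maxima occur where both diagonal entries negative: (0, -3). Count: 1.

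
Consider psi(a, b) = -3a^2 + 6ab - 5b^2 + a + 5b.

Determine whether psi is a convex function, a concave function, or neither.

psi is quadratic, so its Hessian is the constant matrix H = [[-6, 6], [6, -10]].
det(H) = 24, tr(H) = -16.
det(H) > 0 and tr(H) < 0, so H is negative definite everywhere: concave.

concave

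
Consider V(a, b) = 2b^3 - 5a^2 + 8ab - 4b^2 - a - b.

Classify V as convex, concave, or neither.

The term 2b^3 is cubic, so the Hessian is not constant.
∂²V/∂b² = 12b - 8, which takes both signs as b varies (negative for sufficiently negative b). A diagonal entry of the Hessian changing sign means the Hessian is neither positive- nor negative-semidefinite on all of R^2.

neither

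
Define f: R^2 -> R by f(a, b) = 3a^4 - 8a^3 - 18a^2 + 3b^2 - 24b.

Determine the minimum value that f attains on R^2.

f(a,b) separates as P(a) + Q(b), so its minimum is min P + min Q.
P'(a) = 12a(a - 3)(a + 1) vanishes at a ∈ {-1, 0, 3}; Q'(b) = 6b - 24 vanishes at b ∈ {4}.
Local minima of P (where P''>0): P(-1)=-7, P(3)=-135. Local minima of Q: Q(4)=-48.
So the global minimum of f is P(3) + Q(4) = -135 − 48 = -183, attained at (3, 4).

-183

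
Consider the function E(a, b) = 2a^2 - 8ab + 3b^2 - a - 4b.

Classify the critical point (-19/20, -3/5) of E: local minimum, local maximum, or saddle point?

saddle point

The Hessian of E is constant: H = [[4, -8], [-8, 6]].
det(H) = 4·6 − (-8)² = -40.
Since det(H) < 0, H is indefinite and the critical point is a saddle point.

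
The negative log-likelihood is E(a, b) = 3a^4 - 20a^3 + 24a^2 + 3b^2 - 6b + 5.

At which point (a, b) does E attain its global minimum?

E(a,b) separates as P(a) + Q(b) + 5, so its minimum is min P + min Q + 5.
P'(a) = 12a(a - 4)(a - 1) vanishes at a ∈ {0, 1, 4}; Q'(b) = 6b - 6 vanishes at b ∈ {1}.
Local minima of P (where P''>0): P(0)=0, P(4)=-128. Local minima of Q: Q(1)=-3.
So the global minimum of E is P(4) + Q(1) + 5 = -128 − 3 + 5 = -126, attained at (4, 1).

(4, 1)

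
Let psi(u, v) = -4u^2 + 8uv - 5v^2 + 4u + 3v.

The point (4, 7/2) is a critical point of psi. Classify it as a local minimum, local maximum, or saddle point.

local maximum

The Hessian of psi is constant: H = [[-8, 8], [8, -10]].
det(H) = (-8)·(-10) − 8² = 16.
det(H) > 0 and tr(H) = -18 < 0, so H is negative definite and the point is a local maximum.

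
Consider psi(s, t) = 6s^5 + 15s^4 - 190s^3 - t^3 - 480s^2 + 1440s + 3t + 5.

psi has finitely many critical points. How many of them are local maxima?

psi separates as a function of s plus a function of t, so ∇psi=0 decouples.
∂psi/∂s = 30(s - 4)(s - 1)(s + 3)(s + 4) = 0 at s ∈ {-4, -3, 1, 4}; ∂psi/∂t = -3(t - 1)(t + 1) = 0 at t ∈ {-1, 1}.
The Hessian is diagonal: diag(psi_ss, psi_tt). Second derivatives: psi_ss(-4)=-1200, psi_ss(-3)=840, psi_ss(1)=-1800, psi_ss(4)=5040; psi_tt(-1)=6, psi_tt(1)=-6.
Local maxima occur where both diagonal entries negative: (-4, 1), (1, 1). Count: 2.

2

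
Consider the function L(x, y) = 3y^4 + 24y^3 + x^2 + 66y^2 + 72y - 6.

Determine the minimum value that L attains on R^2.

-33

L(x,y) separates as P(x) + Q(y) − 6, so its minimum is min P + min Q − 6.
P'(x) = 2x vanishes at x ∈ {0}; Q'(y) = 12(y + 1)(y + 2)(y + 3) vanishes at y ∈ {-3, -2, -1}.
Local minima of P (where P''>0): P(0)=0. Local minima of Q: Q(-3)=-27, Q(-1)=-27.
So the global minimum of L is P(0) + Q(-3) − 6 = 0 − 27 − 6 = -33, attained at (0, -3).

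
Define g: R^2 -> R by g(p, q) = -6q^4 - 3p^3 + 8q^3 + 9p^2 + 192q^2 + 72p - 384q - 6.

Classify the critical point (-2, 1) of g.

local minimum

The mixed partial ∂²g/∂p∂q is 0, so the Hessian at any point is diag(g_pp, g_qq) = diag(18(-p + 1), 24(-3q^2 + 2q + 16)).
At (-2, 1): H = diag(54, 360).
Both eigenvalues are positive, so H is positive definite: a local minimum.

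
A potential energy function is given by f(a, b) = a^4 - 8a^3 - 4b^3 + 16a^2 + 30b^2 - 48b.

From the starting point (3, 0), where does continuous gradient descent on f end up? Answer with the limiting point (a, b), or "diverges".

(4, 1)

f is separable, so gradient descent decouples: a follows -∂f/∂a, b follows -∂f/∂b.
∂f/∂a = 4a(a - 4)(a - 2); at a=3 this is -12, so a increases.
∂f/∂b = -12(b - 4)(b - 1); at b=0 this is -48, so b increases.
a converges to its nearest critical value 4 (a local min of the a-part); b converges to 1. The iterate converges to (4, 1).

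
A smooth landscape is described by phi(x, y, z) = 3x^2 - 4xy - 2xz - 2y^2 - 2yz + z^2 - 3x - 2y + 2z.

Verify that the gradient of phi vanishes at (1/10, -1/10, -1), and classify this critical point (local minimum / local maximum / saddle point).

∇phi = (6x - 4y - 2z - 3, -4x - 4y - 2z - 2, -2x - 2y + 2z + 2); substituting (1/10, -1/10, -1) gives ∇phi = (0, 0, 0), so (1/10, -1/10, -1) is indeed a critical point.
The Hessian is constant: H = [[6, -4, -2], [-4, -4, -2], [-2, -2, 2]].
Leading principal minors: Δ₁ = 6, Δ₂ = -40, Δ₃ = -120.
The minors fit neither the all-positive nor the alternating-sign pattern, so H is indefinite: a saddle point.

saddle point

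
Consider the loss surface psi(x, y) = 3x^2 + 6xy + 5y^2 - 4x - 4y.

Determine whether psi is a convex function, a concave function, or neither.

psi is quadratic, so its Hessian is the constant matrix H = [[6, 6], [6, 10]].
det(H) = 24, tr(H) = 16.
det(H) > 0 and tr(H) > 0, so H is positive definite everywhere: convex.

convex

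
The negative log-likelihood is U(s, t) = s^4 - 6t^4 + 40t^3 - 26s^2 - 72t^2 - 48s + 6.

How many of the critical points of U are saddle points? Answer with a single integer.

5

U separates as a function of s plus a function of t, so ∇U=0 decouples.
∂U/∂s = 4(s - 4)(s + 1)(s + 3) = 0 at s ∈ {-3, -1, 4}; ∂U/∂t = -24t(t - 3)(t - 2) = 0 at t ∈ {0, 2, 3}.
The Hessian is diagonal: diag(U_ss, U_tt). Second derivatives: U_ss(-3)=56, U_ss(-1)=-40, U_ss(4)=140; U_tt(0)=-144, U_tt(2)=48, U_tt(3)=-72.
Saddle points occur where the two diagonal entries have opposite signs: (-3, 0), (-3, 3), (-1, 2), (4, 0), (4, 3). Count: 5.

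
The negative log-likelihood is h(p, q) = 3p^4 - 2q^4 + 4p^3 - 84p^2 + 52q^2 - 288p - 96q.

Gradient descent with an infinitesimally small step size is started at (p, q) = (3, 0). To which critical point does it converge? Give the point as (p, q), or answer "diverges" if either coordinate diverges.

(4, 1)

h is separable, so gradient descent decouples: p follows -∂h/∂p, q follows -∂h/∂q.
∂h/∂p = 12(p - 4)(p + 2)(p + 3); at p=3 this is -360, so p increases.
∂h/∂q = -8(q - 3)(q - 1)(q + 4); at q=0 this is -96, so q increases.
p converges to its nearest critical value 4 (a local min of the p-part); q converges to 1. The iterate converges to (4, 1).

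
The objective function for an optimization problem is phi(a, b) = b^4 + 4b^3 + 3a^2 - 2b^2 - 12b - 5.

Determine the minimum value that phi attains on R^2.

-14

phi(a,b) separates as P(a) + Q(b) − 5, so its minimum is min P + min Q − 5.
P'(a) = 6a vanishes at a ∈ {0}; Q'(b) = 4(b - 1)(b + 1)(b + 3) vanishes at b ∈ {-3, -1, 1}.
Local minima of P (where P''>0): P(0)=0. Local minima of Q: Q(-3)=-9, Q(1)=-9.
So the global minimum of phi is P(0) + Q(-3) − 5 = 0 − 9 − 5 = -14, attained at (0, -3).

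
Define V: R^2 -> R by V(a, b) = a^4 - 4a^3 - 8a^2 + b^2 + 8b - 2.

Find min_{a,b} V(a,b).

V(a,b) separates as P(a) + Q(b) − 2, so its minimum is min P + min Q − 2.
P'(a) = 4a(a - 4)(a + 1) vanishes at a ∈ {-1, 0, 4}; Q'(b) = 2b + 8 vanishes at b ∈ {-4}.
Local minima of P (where P''>0): P(-1)=-3, P(4)=-128. Local minima of Q: Q(-4)=-16.
So the global minimum of V is P(4) + Q(-4) − 2 = -128 − 16 − 2 = -146, attained at (4, -4).

-146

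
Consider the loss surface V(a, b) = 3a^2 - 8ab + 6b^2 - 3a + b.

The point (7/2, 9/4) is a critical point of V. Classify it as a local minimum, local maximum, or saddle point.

The Hessian of V is constant: H = [[6, -8], [-8, 12]].
det(H) = 6·12 − (-8)² = 8.
det(H) > 0 and tr(H) = 18 > 0, so H is positive definite and the point is a local minimum.

local minimum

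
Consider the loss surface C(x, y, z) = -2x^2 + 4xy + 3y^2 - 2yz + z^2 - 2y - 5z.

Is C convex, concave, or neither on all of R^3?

C is quadratic, so its Hessian is the constant matrix H = [[-4, 4, 0], [4, 6, -2], [0, -2, 2]].
Leading principal minors: -4, -40, -64.
Neither pattern holds ⇒ H is indefinite ⇒ neither convex nor concave.

neither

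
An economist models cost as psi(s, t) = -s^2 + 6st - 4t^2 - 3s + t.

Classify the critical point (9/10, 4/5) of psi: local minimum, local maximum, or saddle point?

saddle point

The Hessian of psi is constant: H = [[-2, 6], [6, -8]].
det(H) = (-2)·(-8) − 6² = -20.
Since det(H) < 0, H is indefinite and the critical point is a saddle point.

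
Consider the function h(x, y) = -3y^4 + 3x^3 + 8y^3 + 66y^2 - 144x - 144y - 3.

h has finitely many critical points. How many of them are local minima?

1

h separates as a function of x plus a function of y, so ∇h=0 decouples.
∂h/∂x = 9(x - 4)(x + 4) = 0 at x ∈ {-4, 4}; ∂h/∂y = -12(y - 4)(y - 1)(y + 3) = 0 at y ∈ {-3, 1, 4}.
The Hessian is diagonal: diag(h_xx, h_yy). Second derivatives: h_xx(-4)=-72, h_xx(4)=72; h_yy(-3)=-336, h_yy(1)=144, h_yy(4)=-252.
Local minima occur where both diagonal entries positive: (4, 1). Count: 1.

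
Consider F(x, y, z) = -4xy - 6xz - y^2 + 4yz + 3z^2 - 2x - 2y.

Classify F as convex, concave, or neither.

F is quadratic, so its Hessian is the constant matrix H = [[0, -4, -6], [-4, -2, 4], [-6, 4, 6]].
Leading principal minors: 0, -16, 168.
Neither pattern holds ⇒ H is indefinite ⇒ neither convex nor concave.

neither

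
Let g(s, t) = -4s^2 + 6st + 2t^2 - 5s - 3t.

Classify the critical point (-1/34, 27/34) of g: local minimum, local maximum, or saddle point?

The Hessian of g is constant: H = [[-8, 6], [6, 4]].
det(H) = (-8)·4 − 6² = -68.
Since det(H) < 0, H is indefinite and the critical point is a saddle point.

saddle point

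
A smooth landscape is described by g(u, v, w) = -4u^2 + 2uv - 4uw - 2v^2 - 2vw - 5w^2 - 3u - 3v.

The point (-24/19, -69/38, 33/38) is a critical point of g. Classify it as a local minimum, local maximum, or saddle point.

The Hessian is constant: H = [[-8, 2, -4], [2, -4, -2], [-4, -2, -10]].
Leading principal minors: Δ₁ = -8, Δ₂ = 28, Δ₃ = -152.
The minors alternate sign starting negative (−, +, −), so H is negative definite: a local maximum.

local maximum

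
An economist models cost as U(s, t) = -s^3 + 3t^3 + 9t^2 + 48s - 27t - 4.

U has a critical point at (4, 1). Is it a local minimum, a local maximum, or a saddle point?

saddle point

The mixed partial ∂²U/∂s∂t is 0, so the Hessian at any point is diag(U_ss, U_tt) = diag(-6s, 18(t + 1)).
At (4, 1): H = diag(-24, 36).
The eigenvalues have opposite signs, so H is indefinite: a saddle point.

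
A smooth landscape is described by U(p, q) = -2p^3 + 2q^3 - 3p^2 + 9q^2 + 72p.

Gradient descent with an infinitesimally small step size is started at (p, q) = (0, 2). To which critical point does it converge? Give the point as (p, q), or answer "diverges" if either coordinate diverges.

U is separable, so gradient descent decouples: p follows -∂U/∂p, q follows -∂U/∂q.
∂U/∂p = -6(p - 3)(p + 4); at p=0 this is 72, so p decreases.
∂U/∂q = 6q(q + 3); at q=2 this is 60, so q decreases.
p converges to its nearest critical value -4 (a local min of the p-part); q converges to 0. The iterate converges to (-4, 0).

(-4, 0)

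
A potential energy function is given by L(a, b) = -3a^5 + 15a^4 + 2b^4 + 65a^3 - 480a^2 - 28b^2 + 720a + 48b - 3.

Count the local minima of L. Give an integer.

L separates as a function of a plus a function of b, so ∇L=0 decouples.
∂L/∂a = -15(a - 4)(a - 3)(a - 1)(a + 4) = 0 at a ∈ {-4, 1, 3, 4}; ∂L/∂b = 8(b - 2)(b - 1)(b + 3) = 0 at b ∈ {-3, 1, 2}.
The Hessian is diagonal: diag(L_aa, L_bb). Second derivatives: L_aa(-4)=4200, L_aa(1)=-450, L_aa(3)=210, L_aa(4)=-360; L_bb(-3)=160, L_bb(1)=-32, L_bb(2)=40.
Local minima occur where both diagonal entries positive: (-4, -3), (-4, 2), (3, -3), (3, 2). Count: 4.

4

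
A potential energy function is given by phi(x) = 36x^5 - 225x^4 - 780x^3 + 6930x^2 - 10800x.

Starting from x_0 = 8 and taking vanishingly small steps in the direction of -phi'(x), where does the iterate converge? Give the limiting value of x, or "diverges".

phi'(x) = 180(x - 5)(x - 3)(x - 1)(x + 4), so phi'(8) = 226800.
Gradient descent moves in the -phi' direction, i.e. x is decreasing.
The nearest critical point in that direction is x = 5, where phi'' = 12960 > 0 (a local minimum). The iterate converges there.

5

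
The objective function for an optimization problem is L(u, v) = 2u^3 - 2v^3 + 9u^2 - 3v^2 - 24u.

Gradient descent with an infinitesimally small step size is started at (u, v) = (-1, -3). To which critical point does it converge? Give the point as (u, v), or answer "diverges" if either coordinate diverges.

L is separable, so gradient descent decouples: u follows -∂L/∂u, v follows -∂L/∂v.
∂L/∂u = 6(u - 1)(u + 4); at u=-1 this is -36, so u increases.
∂L/∂v = -6v(v + 1); at v=-3 this is -36, so v increases.
u converges to its nearest critical value 1 (a local min of the u-part); v converges to -1. The iterate converges to (1, -1).

(1, -1)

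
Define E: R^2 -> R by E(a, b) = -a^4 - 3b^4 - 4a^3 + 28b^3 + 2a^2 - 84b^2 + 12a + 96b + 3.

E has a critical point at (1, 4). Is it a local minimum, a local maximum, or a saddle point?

The mixed partial ∂²E/∂a∂b is 0, so the Hessian at any point is diag(E_aa, E_bb) = diag(4(-3a^2 - 6a + 1), 12(-3b^2 + 14b - 14)).
At (1, 4): H = diag(-32, -72).
Both eigenvalues are negative, so H is negative definite: a local maximum.

local maximum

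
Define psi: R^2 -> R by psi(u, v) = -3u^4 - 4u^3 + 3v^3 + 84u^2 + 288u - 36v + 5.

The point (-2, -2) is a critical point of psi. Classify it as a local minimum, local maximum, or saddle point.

The mixed partial ∂²psi/∂u∂v is 0, so the Hessian at any point is diag(psi_uu, psi_vv) = diag(12(-3u^2 - 2u + 14), 18v).
At (-2, -2): H = diag(72, -36).
The eigenvalues have opposite signs, so H is indefinite: a saddle point.

saddle point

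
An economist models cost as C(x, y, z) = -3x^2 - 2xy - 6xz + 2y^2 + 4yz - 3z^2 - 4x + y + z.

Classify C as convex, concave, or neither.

C is quadratic, so its Hessian is the constant matrix H = [[-6, -2, -6], [-2, 4, 4], [-6, 4, -6]].
Leading principal minors: -6, -28, 216.
Neither pattern holds ⇒ H is indefinite ⇒ neither convex nor concave.

neither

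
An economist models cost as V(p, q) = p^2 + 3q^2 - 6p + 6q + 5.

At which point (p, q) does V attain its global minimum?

V(p,q) separates as A(p) + B(q) + 5, so its minimum is min A + min B + 5.
A'(p) = 2p - 6 vanishes at p ∈ {3}; B'(q) = 6q + 6 vanishes at q ∈ {-1}.
Local minima of A (where A''>0): A(3)=-9. Local minima of B: B(-1)=-3.
So the global minimum of V is A(3) + B(-1) + 5 = -9 − 3 + 5 = -7, attained at (3, -1).

(3, -1)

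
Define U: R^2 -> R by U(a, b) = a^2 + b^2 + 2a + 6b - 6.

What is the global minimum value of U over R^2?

-16

U(a,b) separates as P(a) + Q(b) − 6, so its minimum is min P + min Q − 6.
P'(a) = 2a + 2 vanishes at a ∈ {-1}; Q'(b) = 2b + 6 vanishes at b ∈ {-3}.
Local minima of P (where P''>0): P(-1)=-1. Local minima of Q: Q(-3)=-9.
So the global minimum of U is P(-1) + Q(-3) − 6 = -1 − 9 − 6 = -16, attained at (-1, -3).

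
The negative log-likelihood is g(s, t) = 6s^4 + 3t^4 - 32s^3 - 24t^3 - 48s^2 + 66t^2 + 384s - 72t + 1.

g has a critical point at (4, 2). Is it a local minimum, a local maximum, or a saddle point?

saddle point

The mixed partial ∂²g/∂s∂t is 0, so the Hessian at any point is diag(g_ss, g_tt) = diag(24(3s^2 - 8s - 4), 12(3t^2 - 12t + 11)).
At (4, 2): H = diag(288, -12).
The eigenvalues have opposite signs, so H is indefinite: a saddle point.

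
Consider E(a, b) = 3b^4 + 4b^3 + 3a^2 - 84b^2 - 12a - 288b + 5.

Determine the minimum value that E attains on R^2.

E(a,b) separates as P(a) + Q(b) + 5, so its minimum is min P + min Q + 5.
P'(a) = 6a - 12 vanishes at a ∈ {2}; Q'(b) = 12(b - 4)(b + 2)(b + 3) vanishes at b ∈ {-3, -2, 4}.
Local minima of P (where P''>0): P(2)=-12. Local minima of Q: Q(-3)=243, Q(4)=-1472.
So the global minimum of E is P(2) + Q(4) + 5 = -12 − 1472 + 5 = -1479, attained at (2, 4).

-1479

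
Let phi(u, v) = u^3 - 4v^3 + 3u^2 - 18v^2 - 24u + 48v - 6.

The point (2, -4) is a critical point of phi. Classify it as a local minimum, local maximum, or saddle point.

local minimum

The mixed partial ∂²phi/∂u∂v is 0, so the Hessian at any point is diag(phi_uu, phi_vv) = diag(6(u + 1), -12(2v + 3)).
At (2, -4): H = diag(18, 60).
Both eigenvalues are positive, so H is positive definite: a local minimum.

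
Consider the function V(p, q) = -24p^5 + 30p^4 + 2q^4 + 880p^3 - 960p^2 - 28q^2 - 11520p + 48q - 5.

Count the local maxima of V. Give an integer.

2

V separates as a function of p plus a function of q, so ∇V=0 decouples.
∂V/∂p = -120(p - 4)(p - 3)(p + 2)(p + 4) = 0 at p ∈ {-4, -2, 3, 4}; ∂V/∂q = 8(q - 2)(q - 1)(q + 3) = 0 at q ∈ {-3, 1, 2}.
The Hessian is diagonal: diag(V_pp, V_qq). Second derivatives: V_pp(-4)=13440, V_pp(-2)=-7200, V_pp(3)=4200, V_pp(4)=-5760; V_qq(-3)=160, V_qq(1)=-32, V_qq(2)=40.
Local maxima occur where both diagonal entries negative: (-2, 1), (4, 1). Count: 2.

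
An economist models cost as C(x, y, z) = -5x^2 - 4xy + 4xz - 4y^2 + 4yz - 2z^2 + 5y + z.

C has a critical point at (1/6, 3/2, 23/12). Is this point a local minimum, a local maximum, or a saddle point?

local maximum

The Hessian is constant: H = [[-10, -4, 4], [-4, -8, 4], [4, 4, -4]].
Leading principal minors: Δ₁ = -10, Δ₂ = 64, Δ₃ = -96.
The minors alternate sign starting negative (−, +, −), so H is negative definite: a local maximum.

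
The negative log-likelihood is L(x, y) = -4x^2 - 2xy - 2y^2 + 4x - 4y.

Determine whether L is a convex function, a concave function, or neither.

concave

L is quadratic, so its Hessian is the constant matrix H = [[-8, -2], [-2, -4]].
det(H) = 28, tr(H) = -12.
det(H) > 0 and tr(H) < 0, so H is negative definite everywhere: concave.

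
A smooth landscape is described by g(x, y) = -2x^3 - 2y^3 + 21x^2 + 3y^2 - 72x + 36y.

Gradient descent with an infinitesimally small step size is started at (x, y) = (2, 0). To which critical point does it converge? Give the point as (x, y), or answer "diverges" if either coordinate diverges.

(3, -2)

g is separable, so gradient descent decouples: x follows -∂g/∂x, y follows -∂g/∂y.
∂g/∂x = -6(x - 4)(x - 3); at x=2 this is -12, so x increases.
∂g/∂y = -6(y - 3)(y + 2); at y=0 this is 36, so y decreases.
x converges to its nearest critical value 3 (a local min of the x-part); y converges to -2. The iterate converges to (3, -2).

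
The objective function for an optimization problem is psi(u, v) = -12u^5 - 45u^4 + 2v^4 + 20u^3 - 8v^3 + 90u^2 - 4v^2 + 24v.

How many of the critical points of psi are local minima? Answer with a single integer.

4

psi separates as a function of u plus a function of v, so ∇psi=0 decouples.
∂psi/∂u = -60u(u - 1)(u + 1)(u + 3) = 0 at u ∈ {-3, -1, 0, 1}; ∂psi/∂v = 8(v - 3)(v - 1)(v + 1) = 0 at v ∈ {-1, 1, 3}.
The Hessian is diagonal: diag(psi_uu, psi_vv). Second derivatives: psi_uu(-3)=1440, psi_uu(-1)=-240, psi_uu(0)=180, psi_uu(1)=-480; psi_vv(-1)=64, psi_vv(1)=-32, psi_vv(3)=64.
Local minima occur where both diagonal entries positive: (-3, -1), (-3, 3), (0, -1), (0, 3). Count: 4.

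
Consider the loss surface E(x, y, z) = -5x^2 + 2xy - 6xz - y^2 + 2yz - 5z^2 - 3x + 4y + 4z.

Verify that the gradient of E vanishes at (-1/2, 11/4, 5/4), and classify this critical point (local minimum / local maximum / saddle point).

∇E = (-10x + 2y - 6z - 3, 2x - 2y + 2z + 4, -6x + 2y - 10z + 4); substituting (-1/2, 11/4, 5/4) gives ∇E = (0, 0, 0), so (-1/2, 11/4, 5/4) is indeed a critical point.
The Hessian is constant: H = [[-10, 2, -6], [2, -2, 2], [-6, 2, -10]].
Leading principal minors: Δ₁ = -10, Δ₂ = 16, Δ₃ = -96.
The minors alternate sign starting negative (−, +, −), so H is negative definite: a local maximum.

local maximum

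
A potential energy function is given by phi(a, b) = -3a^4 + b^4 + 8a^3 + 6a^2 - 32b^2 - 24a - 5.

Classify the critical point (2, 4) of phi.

saddle point

The mixed partial ∂²phi/∂a∂b is 0, so the Hessian at any point is diag(phi_aa, phi_bb) = diag(12(-3a^2 + 4a + 1), 4(3b^2 - 16)).
At (2, 4): H = diag(-36, 128).
The eigenvalues have opposite signs, so H is indefinite: a saddle point.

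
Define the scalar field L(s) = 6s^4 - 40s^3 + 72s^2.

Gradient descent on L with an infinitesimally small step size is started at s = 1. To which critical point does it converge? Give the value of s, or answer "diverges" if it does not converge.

0

L'(s) = 24s(s - 3)(s - 2), so L'(1) = 48.
Gradient descent moves in the -L' direction, i.e. s is decreasing.
The nearest critical point in that direction is s = 0, where L'' = 144 > 0 (a local minimum). The iterate converges there.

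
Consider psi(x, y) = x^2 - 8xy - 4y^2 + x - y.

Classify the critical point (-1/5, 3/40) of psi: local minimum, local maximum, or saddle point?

The Hessian of psi is constant: H = [[2, -8], [-8, -8]].
det(H) = 2·(-8) − (-8)² = -80.
Since det(H) < 0, H is indefinite and the critical point is a saddle point.

saddle point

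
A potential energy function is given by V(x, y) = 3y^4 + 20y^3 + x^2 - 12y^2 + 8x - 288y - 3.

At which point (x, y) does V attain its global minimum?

(-4, 2)

V(x,y) separates as P(x) + Q(y) − 3, so its minimum is min P + min Q − 3.
P'(x) = 2x + 8 vanishes at x ∈ {-4}; Q'(y) = 12(y - 2)(y + 3)(y + 4) vanishes at y ∈ {-4, -3, 2}.
Local minima of P (where P''>0): P(-4)=-16. Local minima of Q: Q(-4)=448, Q(2)=-416.
So the global minimum of V is P(-4) + Q(2) − 3 = -16 − 416 − 3 = -435, attained at (-4, 2).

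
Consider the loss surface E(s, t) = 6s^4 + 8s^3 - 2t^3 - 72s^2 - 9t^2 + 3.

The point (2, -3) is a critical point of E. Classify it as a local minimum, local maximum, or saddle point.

The mixed partial ∂²E/∂s∂t is 0, so the Hessian at any point is diag(E_ss, E_tt) = diag(24(3s^2 + 2s - 6), -6(2t + 3)).
At (2, -3): H = diag(240, 18).
Both eigenvalues are positive, so H is positive definite: a local minimum.

local minimum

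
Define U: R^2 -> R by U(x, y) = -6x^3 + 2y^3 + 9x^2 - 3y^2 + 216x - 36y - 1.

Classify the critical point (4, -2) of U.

The mixed partial ∂²U/∂x∂y is 0, so the Hessian at any point is diag(U_xx, U_yy) = diag(18(-2x + 1), 6(2y - 1)).
At (4, -2): H = diag(-126, -30).
Both eigenvalues are negative, so H is negative definite: a local maximum.

local maximum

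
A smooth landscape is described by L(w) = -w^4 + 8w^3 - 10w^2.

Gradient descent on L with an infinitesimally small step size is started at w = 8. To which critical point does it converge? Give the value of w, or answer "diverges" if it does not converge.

diverges

L'(w) = -4w(w - 5)(w - 1), so L'(8) = -672.
Gradient descent moves in the -L' direction, i.e. w is increasing.
There is no critical point above w=8, and L' keeps the same sign, so the iterate runs off to +∞.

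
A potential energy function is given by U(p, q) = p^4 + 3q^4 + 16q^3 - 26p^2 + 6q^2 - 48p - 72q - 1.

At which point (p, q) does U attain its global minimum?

U(p,q) separates as A(p) + B(q) − 1, so its minimum is min A + min B − 1.
A'(p) = 4(p - 4)(p + 1)(p + 3) vanishes at p ∈ {-3, -1, 4}; B'(q) = 12(q - 1)(q + 2)(q + 3) vanishes at q ∈ {-3, -2, 1}.
Local minima of A (where A''>0): A(-3)=-9, A(4)=-352. Local minima of B: B(-3)=81, B(1)=-47.
So the global minimum of U is A(4) + B(1) − 1 = -352 − 47 − 1 = -400, attained at (4, 1).

(4, 1)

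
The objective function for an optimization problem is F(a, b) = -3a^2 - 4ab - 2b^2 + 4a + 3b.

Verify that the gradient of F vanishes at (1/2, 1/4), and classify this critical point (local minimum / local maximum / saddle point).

local maximum

∇F = (-6a - 4b + 4, -4a - 4b + 3); substituting (1/2, 1/4) gives ∇F = (0, 0), so (1/2, 1/4) is indeed a critical point.
The Hessian of F is constant: H = [[-6, -4], [-4, -4]].
det(H) = (-6)·(-4) − (-4)² = 8.
det(H) > 0 and tr(H) = -10 < 0, so H is negative definite and the point is a local maximum.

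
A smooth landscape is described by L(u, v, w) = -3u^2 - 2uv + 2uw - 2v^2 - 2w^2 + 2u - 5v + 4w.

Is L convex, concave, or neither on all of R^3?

concave

L is quadratic, so its Hessian is the constant matrix H = [[-6, -2, 2], [-2, -4, 0], [2, 0, -4]].
Leading principal minors: -6, 20, -64.
Signs alternate −, +, − ⇒ H ≺ 0 ⇒ concave.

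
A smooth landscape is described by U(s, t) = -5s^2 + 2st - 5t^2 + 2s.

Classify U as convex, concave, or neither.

U is quadratic, so its Hessian is the constant matrix H = [[-10, 2], [2, -10]].
det(H) = 96, tr(H) = -20.
det(H) > 0 and tr(H) < 0, so H is negative definite everywhere: concave.

concave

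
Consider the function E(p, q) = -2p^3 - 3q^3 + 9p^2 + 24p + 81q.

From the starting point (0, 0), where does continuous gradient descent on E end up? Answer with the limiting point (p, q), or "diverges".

E is separable, so gradient descent decouples: p follows -∂E/∂p, q follows -∂E/∂q.
∂E/∂p = -6(p - 4)(p + 1); at p=0 this is 24, so p decreases.
∂E/∂q = -9(q - 3)(q + 3); at q=0 this is 81, so q decreases.
p converges to its nearest critical value -1 (a local min of the p-part); q converges to -3. The iterate converges to (-1, -3).

(-1, -3)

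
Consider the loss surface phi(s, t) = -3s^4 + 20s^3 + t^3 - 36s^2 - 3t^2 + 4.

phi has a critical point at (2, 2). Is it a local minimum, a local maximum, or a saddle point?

The mixed partial ∂²phi/∂s∂t is 0, so the Hessian at any point is diag(phi_ss, phi_tt) = diag(12(-3s^2 + 10s - 6), 6(t - 1)).
At (2, 2): H = diag(24, 6).
Both eigenvalues are positive, so H is positive definite: a local minimum.

local minimum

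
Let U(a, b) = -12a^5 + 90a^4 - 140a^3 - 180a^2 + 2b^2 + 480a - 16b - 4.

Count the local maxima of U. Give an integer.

U separates as a function of a plus a function of b, so ∇U=0 decouples.
∂U/∂a = -60(a - 4)(a - 2)(a - 1)(a + 1) = 0 at a ∈ {-1, 1, 2, 4}; ∂U/∂b = 4(b - 4) = 0 at b ∈ {4}.
The Hessian is diagonal: diag(U_aa, U_bb). Second derivatives: U_aa(-1)=1800, U_aa(1)=-360, U_aa(2)=360, U_aa(4)=-1800; U_bb(4)=4.
Local maxima occur where both diagonal entries negative: none. Count: 0.

0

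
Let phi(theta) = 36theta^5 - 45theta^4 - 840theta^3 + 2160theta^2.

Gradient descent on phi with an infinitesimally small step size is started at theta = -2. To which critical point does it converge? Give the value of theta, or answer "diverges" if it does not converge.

phi'(theta) = 180theta(theta - 3)(theta - 2)(theta + 4), so phi'(-2) = -14400.
Gradient descent moves in the -phi' direction, i.e. theta is increasing.
The nearest critical point in that direction is theta = 0, where phi'' = 4320 > 0 (a local minimum). The iterate converges there.

0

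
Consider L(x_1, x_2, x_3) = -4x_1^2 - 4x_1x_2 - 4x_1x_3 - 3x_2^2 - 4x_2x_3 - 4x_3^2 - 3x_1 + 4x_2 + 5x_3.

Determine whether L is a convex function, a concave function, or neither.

L is quadratic, so its Hessian is the constant matrix H = [[-8, -4, -4], [-4, -6, -4], [-4, -4, -8]].
Leading principal minors: -8, 32, -160.
Signs alternate −, +, − ⇒ H ≺ 0 ⇒ concave.

concave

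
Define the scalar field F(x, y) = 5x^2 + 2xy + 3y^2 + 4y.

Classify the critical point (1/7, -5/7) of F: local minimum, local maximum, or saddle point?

The Hessian of F is constant: H = [[10, 2], [2, 6]].
det(H) = 10·6 − 2² = 56.
det(H) > 0 and tr(H) = 16 > 0, so H is positive definite and the point is a local minimum.

local minimum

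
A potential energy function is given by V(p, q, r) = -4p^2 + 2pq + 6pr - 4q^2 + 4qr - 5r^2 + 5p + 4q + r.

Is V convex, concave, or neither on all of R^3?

concave

V is quadratic, so its Hessian is the constant matrix H = [[-8, 2, 6], [2, -8, 4], [6, 4, -10]].
Leading principal minors: -8, 60, -88.
Signs alternate −, +, − ⇒ H ≺ 0 ⇒ concave.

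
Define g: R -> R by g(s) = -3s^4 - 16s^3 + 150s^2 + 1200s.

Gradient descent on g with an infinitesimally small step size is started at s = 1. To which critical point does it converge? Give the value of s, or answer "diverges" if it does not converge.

g'(s) = -12(s - 5)(s + 4)(s + 5), so g'(1) = 1440.
Gradient descent moves in the -g' direction, i.e. s is decreasing.
The nearest critical point in that direction is s = -4, where g'' = 108 > 0 (a local minimum). The iterate converges there.

-4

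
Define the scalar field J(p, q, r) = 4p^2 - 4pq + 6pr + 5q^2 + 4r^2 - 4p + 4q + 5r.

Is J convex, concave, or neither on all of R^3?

J is quadratic, so its Hessian is the constant matrix H = [[8, -4, 6], [-4, 10, 0], [6, 0, 8]].
Leading principal minors: 8, 64, 152.
All positive ⇒ H ≻ 0 ⇒ convex.

convex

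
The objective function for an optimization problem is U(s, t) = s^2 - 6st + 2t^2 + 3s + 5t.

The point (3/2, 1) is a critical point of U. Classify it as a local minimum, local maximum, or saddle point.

The Hessian of U is constant: H = [[2, -6], [-6, 4]].
det(H) = 2·4 − (-6)² = -28.
Since det(H) < 0, H is indefinite and the critical point is a saddle point.

saddle point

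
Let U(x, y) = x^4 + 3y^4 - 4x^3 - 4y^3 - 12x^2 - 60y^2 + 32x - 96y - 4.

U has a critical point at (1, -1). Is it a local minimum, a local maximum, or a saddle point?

The mixed partial ∂²U/∂x∂y is 0, so the Hessian at any point is diag(U_xx, U_yy) = diag(12(x^2 - 2x - 2), 12(3y^2 - 2y - 10)).
At (1, -1): H = diag(-36, -60).
Both eigenvalues are negative, so H is negative definite: a local maximum.

local maximum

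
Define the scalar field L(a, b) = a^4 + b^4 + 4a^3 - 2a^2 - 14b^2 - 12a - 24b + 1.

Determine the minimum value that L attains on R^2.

-125

L(a,b) separates as P(a) + Q(b) + 1, so its minimum is min P + min Q + 1.
P'(a) = 4(a - 1)(a + 1)(a + 3) vanishes at a ∈ {-3, -1, 1}; Q'(b) = 4(b - 3)(b + 1)(b + 2) vanishes at b ∈ {-2, -1, 3}.
Local minima of P (where P''>0): P(-3)=-9, P(1)=-9. Local minima of Q: Q(-2)=8, Q(3)=-117.
So the global minimum of L is P(-3) + Q(3) + 1 = -9 − 117 + 1 = -125, attained at (-3, 3).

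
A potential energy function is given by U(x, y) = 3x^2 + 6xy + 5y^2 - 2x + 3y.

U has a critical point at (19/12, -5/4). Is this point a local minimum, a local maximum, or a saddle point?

The Hessian of U is constant: H = [[6, 6], [6, 10]].
det(H) = 6·10 − 6² = 24.
det(H) > 0 and tr(H) = 16 > 0, so H is positive definite and the point is a local minimum.

local minimum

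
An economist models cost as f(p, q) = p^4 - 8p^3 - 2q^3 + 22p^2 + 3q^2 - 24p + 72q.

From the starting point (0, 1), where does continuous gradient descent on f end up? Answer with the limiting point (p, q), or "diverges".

(1, -3)

f is separable, so gradient descent decouples: p follows -∂f/∂p, q follows -∂f/∂q.
∂f/∂p = 4(p - 3)(p - 2)(p - 1); at p=0 this is -24, so p increases.
∂f/∂q = -6(q - 4)(q + 3); at q=1 this is 72, so q decreases.
p converges to its nearest critical value 1 (a local min of the p-part); q converges to -3. The iterate converges to (1, -3).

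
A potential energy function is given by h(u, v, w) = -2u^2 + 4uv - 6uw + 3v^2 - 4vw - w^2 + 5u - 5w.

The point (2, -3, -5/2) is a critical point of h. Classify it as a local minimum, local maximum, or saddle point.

The Hessian is constant: H = [[-4, 4, -6], [4, 6, -4], [-6, -4, -2]].
Leading principal minors: Δ₁ = -4, Δ₂ = -40, Δ₃ = 120.
The minors fit neither the all-positive nor the alternating-sign pattern, so H is indefinite: a saddle point.

saddle point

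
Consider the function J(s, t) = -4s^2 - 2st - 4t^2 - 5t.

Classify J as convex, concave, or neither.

J is quadratic, so its Hessian is the constant matrix H = [[-8, -2], [-2, -8]].
det(H) = 60, tr(H) = -16.
det(H) > 0 and tr(H) < 0, so H is negative definite everywhere: concave.

concave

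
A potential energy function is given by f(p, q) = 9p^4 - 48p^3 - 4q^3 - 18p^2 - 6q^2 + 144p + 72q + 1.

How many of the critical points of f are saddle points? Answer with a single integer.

3

f separates as a function of p plus a function of q, so ∇f=0 decouples.
∂f/∂p = 36(p - 4)(p - 1)(p + 1) = 0 at p ∈ {-1, 1, 4}; ∂f/∂q = -12(q - 2)(q + 3) = 0 at q ∈ {-3, 2}.
The Hessian is diagonal: diag(f_pp, f_qq). Second derivatives: f_pp(-1)=360, f_pp(1)=-216, f_pp(4)=540; f_qq(-3)=60, f_qq(2)=-60.
Saddle points occur where the two diagonal entries have opposite signs: (-1, 2), (1, -3), (4, 2). Count: 3.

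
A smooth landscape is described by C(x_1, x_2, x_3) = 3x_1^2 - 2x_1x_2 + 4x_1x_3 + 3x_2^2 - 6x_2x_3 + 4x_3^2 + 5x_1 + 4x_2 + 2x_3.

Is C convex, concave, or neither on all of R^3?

C is quadratic, so its Hessian is the constant matrix H = [[6, -2, 4], [-2, 6, -6], [4, -6, 8]].
Leading principal minors: 6, 32, 40.
All positive ⇒ H ≻ 0 ⇒ convex.

convex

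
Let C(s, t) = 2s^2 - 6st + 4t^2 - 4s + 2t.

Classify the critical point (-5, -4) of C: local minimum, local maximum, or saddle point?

saddle point

The Hessian of C is constant: H = [[4, -6], [-6, 8]].
det(H) = 4·8 − (-6)² = -4.
Since det(H) < 0, H is indefinite and the critical point is a saddle point.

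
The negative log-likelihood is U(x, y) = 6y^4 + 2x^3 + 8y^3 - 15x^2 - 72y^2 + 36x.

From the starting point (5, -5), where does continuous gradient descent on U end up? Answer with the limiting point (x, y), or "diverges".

(3, -3)

U is separable, so gradient descent decouples: x follows -∂U/∂x, y follows -∂U/∂y.
∂U/∂x = 6(x - 3)(x - 2); at x=5 this is 36, so x decreases.
∂U/∂y = 24y(y - 2)(y + 3); at y=-5 this is -1680, so y increases.
x converges to its nearest critical value 3 (a local min of the x-part); y converges to -3. The iterate converges to (3, -3).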